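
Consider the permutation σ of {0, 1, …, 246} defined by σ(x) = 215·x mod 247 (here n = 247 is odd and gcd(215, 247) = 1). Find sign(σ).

-1

Trace 206: π^k(206) = [206, 77, 6, 55, 216, 4, 119] for k=0..6.
Decompose π into cycles: lengths [36, 36, 36, 36, 36, 36, 12, 9, 9, 1] (10 cycles, including the fixed point 0).
sign(π) = (−1)^{n − #cycles} = (−1)^{247−10} = (−1)^237 = -1.
Zolotarev: (215|247) = -1, matching the cycle-count sign.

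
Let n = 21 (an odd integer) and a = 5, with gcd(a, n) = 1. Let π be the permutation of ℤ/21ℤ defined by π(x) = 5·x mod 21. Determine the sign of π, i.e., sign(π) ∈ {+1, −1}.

+1

Start at x=16: 16 → 17 → 1 → 5 → 4 → 20 → 16 (one orbit).
Decompose π into cycles: lengths [6, 6, 6, 2, 1] (5 cycles, including the fixed point 0).
Σ(ℓ_i−1) = 21−5 = 16; sign = (−1)^16 = +1.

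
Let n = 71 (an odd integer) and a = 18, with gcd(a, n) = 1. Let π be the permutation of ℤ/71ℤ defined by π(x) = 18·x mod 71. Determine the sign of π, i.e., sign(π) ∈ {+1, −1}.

Trace 32: π^k(32) = [32, 8, 2, 36, 9, 20, 5] for k=0..6.
Decompose π into cycles: lengths [35, 35, 1] (3 cycles, including the fixed point 0).
n − c = 71 − 3 = 68; sign = (−1)^68 = +1.
Zolotarev: (18|71) = +1, matching the cycle-count sign.

+1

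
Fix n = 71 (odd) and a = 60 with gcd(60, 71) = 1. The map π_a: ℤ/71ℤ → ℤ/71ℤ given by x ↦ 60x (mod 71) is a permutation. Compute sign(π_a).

Start at x=30: 30 → 25 → 9 → 43 → 24 → 20 → 64 → … (one orbit).
3 cycles of lengths [35, 35, 1].
sign(π) = (−1)^{n − #cycles} = (−1)^{71−3} = (−1)^68 = +1.
The Jacobi symbol (60|71) = +1 (Zolotarev) agrees.

+1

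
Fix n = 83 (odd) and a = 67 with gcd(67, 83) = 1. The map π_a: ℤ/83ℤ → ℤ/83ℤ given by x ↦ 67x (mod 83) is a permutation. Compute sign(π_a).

-1

Start at x=45: 45 → 27 → 66 → 23 → 47 → 78 → 80 → … (one orbit).
π_67 has 2 disjoint cycles with lengths [82, 1] on {0,…,82}.
With 2 cycles on 83 points, sign = (−1)^{83−2} = -1.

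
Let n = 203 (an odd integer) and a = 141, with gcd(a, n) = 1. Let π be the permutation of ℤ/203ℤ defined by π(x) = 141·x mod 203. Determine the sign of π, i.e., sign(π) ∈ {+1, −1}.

+1

Orbit of 78 under x↦141x: [78, 36, 1, 141, 190, 197, 169]… (length divides ord_203(141)).
The orbit structure of x ↦ 141x mod 203: 35 orbits of sizes [7, 7, 7, 7, 7, 7, 7, 7, 7, 7, 7, 7, 7, 7, 7, 7, 7, 7, 7, 7, 7, 7, 7, 7, 7, 7, 7, 7, 1, 1, 1, 1, 1, 1, 1].
203 − 35 = 168 transpositions; sign(π) = (−1)^168 = +1.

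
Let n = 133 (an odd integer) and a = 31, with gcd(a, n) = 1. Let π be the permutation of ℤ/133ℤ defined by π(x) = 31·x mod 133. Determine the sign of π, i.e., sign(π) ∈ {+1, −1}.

Trace 31: π^k(31) = [31, 30, 132, 102, 103, 1] for k=0..5.
π_31 has 23 disjoint cycles with lengths [6, 6, 6, 6, 6, 6, 6, 6, 6, 6, 6, 6, 6, 6, 6, 6, 6, 6, 6, 6, 6, 6, 1] on {0,…,132}.
n − c = 133 − 23 = 110; sign = (−1)^110 = +1.
Check: (31/133) = +1 by Zolotarev.

+1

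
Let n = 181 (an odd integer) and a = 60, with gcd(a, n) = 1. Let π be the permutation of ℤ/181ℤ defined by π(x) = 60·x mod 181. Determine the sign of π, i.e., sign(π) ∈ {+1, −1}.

+1

Orbit of 12 under x↦60x: [12, 177, 122, 80, 94, 29, 111]… (length divides ord_181(60)).
The orbit structure of x ↦ 60x mod 181: 3 orbits of sizes [90, 90, 1].
181 − 3 = 178 transpositions; sign(π) = (−1)^178 = +1.
(60|181)_J = +1 (Zolotarev's lemma cross-check).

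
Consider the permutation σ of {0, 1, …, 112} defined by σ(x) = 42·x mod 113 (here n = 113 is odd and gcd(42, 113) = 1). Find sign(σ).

Start at x=69: 69 → 73 → 15 → 65 → 18 → 78 → 112 → … (one orbit).
π_42 has 8 disjoint cycles with lengths [16, 16, 16, 16, 16, 16, 16, 1] on {0,…,112}.
113 − 8 = 105 transpositions; sign(π) = (−1)^105 = -1.
(42|113)_J = -1 (Zolotarev's lemma cross-check).

-1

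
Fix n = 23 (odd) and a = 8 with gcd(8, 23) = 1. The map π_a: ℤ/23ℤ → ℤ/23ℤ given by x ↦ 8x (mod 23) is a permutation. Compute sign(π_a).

+1

Start at x=6: 6 → 2 → 16 → 13 → 12 → 4 → 9 → … (one orbit).
Cycle lengths of π_8 on ℤ/23ℤ: [11, 11, 1]; 3 cycles in total.
Σ(ℓ_i−1) = 23−3 = 20; sign = (−1)^20 = +1.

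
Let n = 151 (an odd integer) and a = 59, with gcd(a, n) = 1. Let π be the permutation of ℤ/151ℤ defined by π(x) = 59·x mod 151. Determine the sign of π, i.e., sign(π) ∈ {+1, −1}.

Start at x=59: 59 → 8 → 19 → 64 → 1 → 59 (one orbit).
The orbit structure of x ↦ 59x mod 151: 31 orbits of sizes [5, 5, 5, 5, 5, 5, 5, 5, 5, 5, 5, 5, 5, 5, 5, 5, 5, 5, 5, 5, 5, 5, 5, 5, 5, 5, 5, 5, 5, 5, 1].
151 − 31 = 120 transpositions; sign(π) = (−1)^120 = +1.
(59|151)_J = +1 (Zolotarev's lemma cross-check).

+1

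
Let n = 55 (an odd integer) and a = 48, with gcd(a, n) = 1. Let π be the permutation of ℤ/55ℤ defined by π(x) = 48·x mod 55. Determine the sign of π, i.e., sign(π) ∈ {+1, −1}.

Orbit of 1 under x↦48x: [1, 48, 49, 42, 36, 23, 4]… (length divides ord_55(48)).
The orbit structure of x ↦ 48x mod 55: 6 orbits of sizes [20, 20, 5, 5, 4, 1].
n − c = 55 − 6 = 49; sign = (−1)^49 = -1.

-1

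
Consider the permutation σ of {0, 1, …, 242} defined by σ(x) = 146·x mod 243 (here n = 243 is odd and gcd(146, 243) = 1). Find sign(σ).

Start at x=5: 5 → 1 → 146 → 175 → 35 → 7 → 50 → … (one orbit).
The orbit structure of x ↦ 146x mod 243: 6 orbits of sizes [162, 54, 18, 6, 2, 1].
6 cycles on 243: each ℓ→(−1)^(ℓ−1), product (−1)^237 = -1.
(146|243)_J = -1 (Zolotarev's lemma cross-check).

-1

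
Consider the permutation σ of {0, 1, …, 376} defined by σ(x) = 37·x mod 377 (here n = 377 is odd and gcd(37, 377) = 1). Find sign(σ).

+1

Trace 73: π^k(73) = [73, 62, 32, 53, 76, 173, 369] for k=0..6.
Cycle lengths of π_37 on ℤ/377ℤ: [84, 84, 84, 84, 28, 12, 1]; 7 cycles in total.
Σ(ℓ_i−1) = 377−7 = 370; sign = (−1)^370 = +1.
Via Zolotarev, sign(π_{37}) = (37|377) = +1.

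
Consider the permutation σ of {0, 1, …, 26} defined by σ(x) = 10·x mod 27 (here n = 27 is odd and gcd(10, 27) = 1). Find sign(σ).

+1

Trace 1: π^k(1) = [1, 10, 19] for k=0..2.
Cycle lengths of π_10 on ℤ/27ℤ: [3, 3, 3, 3, 3, 3, 1, 1, 1, 1, 1, 1, 1, 1, 1]; 15 cycles in total.
n − c = 27 − 15 = 12; sign = (−1)^12 = +1.
The Jacobi symbol (10|27) = +1 (Zolotarev) agrees.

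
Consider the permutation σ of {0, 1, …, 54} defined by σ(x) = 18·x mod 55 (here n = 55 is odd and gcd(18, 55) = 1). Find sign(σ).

+1

Start at x=18: 18 → 49 → 2 → 36 → 43 → 4 → 17 → … (one orbit).
Decompose π into cycles: lengths [20, 20, 10, 4, 1] (5 cycles, including the fixed point 0).
5 cycles on 55: each ℓ→(−1)^(ℓ−1), product (−1)^50 = +1.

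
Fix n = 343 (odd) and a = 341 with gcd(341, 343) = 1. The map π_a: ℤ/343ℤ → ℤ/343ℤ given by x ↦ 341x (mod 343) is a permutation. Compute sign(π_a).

-1

Trace 318: π^k(318) = [318, 50, 243, 200, 286, 114, 115] for k=0..6.
π_341 has 4 disjoint cycles with lengths [294, 42, 6, 1] on {0,…,342}.
With 4 cycles on 343 points, sign = (−1)^{343−4} = -1.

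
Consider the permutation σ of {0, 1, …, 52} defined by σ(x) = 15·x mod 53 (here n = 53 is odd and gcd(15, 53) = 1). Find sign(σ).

Trace 15: π^k(15) = [15, 13, 36, 10, 44, 24, 42] for k=0..6.
Decompose π into cycles: lengths [13, 13, 13, 13, 1] (5 cycles, including the fixed point 0).
Σ(ℓ_i−1) = 53−5 = 48; sign = (−1)^48 = +1.
(15|53)_J = +1 (Zolotarev's lemma cross-check).

+1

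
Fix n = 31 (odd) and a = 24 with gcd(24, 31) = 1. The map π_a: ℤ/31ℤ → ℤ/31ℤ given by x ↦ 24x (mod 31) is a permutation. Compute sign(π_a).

Orbit of 27 under x↦24x: [27, 28, 21, 8, 6, 20, 15]… (length divides ord_31(24)).
2 cycles of lengths [30, 1].
31 − 2 = 29 transpositions; sign(π) = (−1)^29 = -1.

-1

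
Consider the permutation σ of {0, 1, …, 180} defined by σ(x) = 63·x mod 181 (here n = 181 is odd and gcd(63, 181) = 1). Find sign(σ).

-1

Trace 88: π^k(88) = [88, 114, 123, 147, 30, 80, 153] for k=0..6.
Cycle type of π: 180 + 1; total 2 cycles.
Σ(ℓ_i−1) = 181−2 = 179; sign = (−1)^179 = -1.
(63|181)_J = -1 (Zolotarev's lemma cross-check).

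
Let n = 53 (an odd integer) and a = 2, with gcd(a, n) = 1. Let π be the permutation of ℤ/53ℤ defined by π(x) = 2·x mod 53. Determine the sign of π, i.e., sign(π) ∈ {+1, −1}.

Trace 32: π^k(32) = [32, 11, 22, 44, 35, 17, 34] for k=0..6.
Decompose π into cycles: lengths [52, 1] (2 cycles, including the fixed point 0).
n − c = 53 − 2 = 51; sign = (−1)^51 = -1.
The Jacobi symbol (2|53) = -1 (Zolotarev) agrees.

-1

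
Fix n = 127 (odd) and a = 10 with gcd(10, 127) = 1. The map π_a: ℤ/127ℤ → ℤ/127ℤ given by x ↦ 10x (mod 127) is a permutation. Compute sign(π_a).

-1

Trace 66: π^k(66) = [66, 25, 123, 87, 108, 64, 5] for k=0..6.
4 cycles of lengths [42, 42, 42, 1].
n − c = 127 − 4 = 123; sign = (−1)^123 = -1.
Zolotarev: (10|127) = -1, matching the cycle-count sign.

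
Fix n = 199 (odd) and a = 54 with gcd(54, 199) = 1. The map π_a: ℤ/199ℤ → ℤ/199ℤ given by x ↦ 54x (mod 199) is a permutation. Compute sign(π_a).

Trace 63: π^k(63) = [63, 19, 31, 82, 50, 113, 132] for k=0..6.
Cycle type of π: 198 + 1; total 2 cycles.
Σ(ℓ_i−1) = 199−2 = 197; sign = (−1)^197 = -1.

-1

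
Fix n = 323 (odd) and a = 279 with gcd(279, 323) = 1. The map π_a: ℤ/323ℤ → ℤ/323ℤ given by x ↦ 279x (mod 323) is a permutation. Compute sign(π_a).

Start at x=9: 9 → 250 → 305 → 146 → 36 → 31 → 251 → … (one orbit).
Cycle lengths of π_279 on ℤ/323ℤ: [144, 144, 18, 16, 1]; 5 cycles in total.
n − c = 323 − 5 = 318; sign = (−1)^318 = +1.
(279|323)_J = +1 (Zolotarev's lemma cross-check).

+1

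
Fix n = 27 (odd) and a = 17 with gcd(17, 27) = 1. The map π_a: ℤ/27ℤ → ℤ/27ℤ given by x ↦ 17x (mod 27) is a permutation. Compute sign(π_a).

Orbit of 1 under x↦17x: [1, 17, 19, 26, 10, 8]… (length divides ord_27(17)).
The orbit structure of x ↦ 17x mod 27: 8 orbits of sizes [6, 6, 6, 2, 2, 2, 2, 1].
8 cycles on 27: each ℓ→(−1)^(ℓ−1), product (−1)^19 = -1.
Check: (17/27) = -1 by Zolotarev.

-1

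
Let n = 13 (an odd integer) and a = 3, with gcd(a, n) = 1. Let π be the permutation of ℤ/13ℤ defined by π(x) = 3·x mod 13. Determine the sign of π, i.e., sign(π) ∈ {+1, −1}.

Trace 9: π^k(9) = [9, 1, 3] for k=0..2.
π_3 has 5 disjoint cycles with lengths [3, 3, 3, 3, 1] on {0,…,12}.
Σ(ℓ_i−1) = 13−5 = 8; sign = (−1)^8 = +1.
Check: (3/13) = +1 by Zolotarev.

+1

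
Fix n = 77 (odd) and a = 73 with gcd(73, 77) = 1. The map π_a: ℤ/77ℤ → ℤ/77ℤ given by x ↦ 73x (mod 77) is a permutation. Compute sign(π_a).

+1

Trace 15: π^k(15) = [15, 17, 9, 41, 67, 40, 71] for k=0..6.
Cycle type of π: 30×2 + 10 + 6 + 1; total 5 cycles.
77 − 5 = 72 transpositions; sign(π) = (−1)^72 = +1.
Zolotarev: (73|77) = +1, matching the cycle-count sign.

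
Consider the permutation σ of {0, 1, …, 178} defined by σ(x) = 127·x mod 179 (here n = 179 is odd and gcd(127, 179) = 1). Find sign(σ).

Start at x=83: 83 → 159 → 145 → 157 → 70 → 119 → 77 → … (one orbit).
The orbit structure of x ↦ 127x mod 179: 2 orbits of sizes [178, 1].
sign(π) = (−1)^{n − #cycles} = (−1)^{179−2} = (−1)^177 = -1.
Via Zolotarev, sign(π_{127}) = (127|179) = -1.

-1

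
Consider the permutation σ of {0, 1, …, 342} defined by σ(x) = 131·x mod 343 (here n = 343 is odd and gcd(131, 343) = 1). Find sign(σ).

-1

Start at x=233: 233 → 339 → 162 → 299 → 67 → 202 → 51 → … (one orbit).
Decompose π into cycles: lengths [294, 42, 6, 1] (4 cycles, including the fixed point 0).
With 4 cycles on 343 points, sign = (−1)^{343−4} = -1.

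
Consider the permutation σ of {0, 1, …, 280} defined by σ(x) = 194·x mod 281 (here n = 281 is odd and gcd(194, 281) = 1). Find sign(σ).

Start at x=271: 271 → 27 → 180 → 76 → 132 → 37 → 153 → … (one orbit).
Decompose π into cycles: lengths [280, 1] (2 cycles, including the fixed point 0).
sign(π) = (−1)^{n − #cycles} = (−1)^{281−2} = (−1)^279 = -1.
Via Zolotarev, sign(π_{194}) = (194|281) = -1.

-1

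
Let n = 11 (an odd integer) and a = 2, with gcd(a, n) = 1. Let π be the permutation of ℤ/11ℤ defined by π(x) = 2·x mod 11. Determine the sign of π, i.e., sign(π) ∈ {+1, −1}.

-1

Trace 10: π^k(10) = [10, 9, 7, 3, 6, 1, 2] for k=0..6.
The orbit structure of x ↦ 2x mod 11: 2 orbits of sizes [10, 1].
With 2 cycles on 11 points, sign = (−1)^{11−2} = -1.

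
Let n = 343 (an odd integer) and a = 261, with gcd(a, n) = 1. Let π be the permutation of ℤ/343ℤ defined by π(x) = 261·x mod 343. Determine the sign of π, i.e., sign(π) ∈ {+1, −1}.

+1

Trace 281: π^k(281) = [281, 282, 200, 64, 240, 214, 288] for k=0..6.
7 cycles of lengths [147, 147, 21, 21, 3, 3, 1].
With 7 cycles on 343 points, sign = (−1)^{343−7} = +1.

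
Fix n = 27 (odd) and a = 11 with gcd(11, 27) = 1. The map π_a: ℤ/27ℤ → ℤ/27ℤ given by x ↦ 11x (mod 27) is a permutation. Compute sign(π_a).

-1

Trace 8: π^k(8) = [8, 7, 23, 10, 2, 22, 26] for k=0..6.
The orbit structure of x ↦ 11x mod 27: 4 orbits of sizes [18, 6, 2, 1].
With 4 cycles on 27 points, sign = (−1)^{27−4} = -1.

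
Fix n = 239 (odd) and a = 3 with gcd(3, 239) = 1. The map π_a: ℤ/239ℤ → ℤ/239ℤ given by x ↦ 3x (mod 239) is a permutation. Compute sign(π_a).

Trace 15: π^k(15) = [15, 45, 135, 166, 20, 60, 180] for k=0..6.
π_3 has 3 disjoint cycles with lengths [119, 119, 1] on {0,…,238}.
3 cycles on 239: each ℓ→(−1)^(ℓ−1), product (−1)^236 = +1.

+1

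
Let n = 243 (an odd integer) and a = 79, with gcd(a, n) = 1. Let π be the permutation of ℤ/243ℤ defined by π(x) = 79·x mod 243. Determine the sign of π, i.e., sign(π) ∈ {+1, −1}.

+1

Orbit of 235 under x↦79x: [235, 97, 130, 64, 196, 175, 217]… (length divides ord_243(79)).
The orbit structure of x ↦ 79x mod 243: 11 orbits of sizes [81, 81, 27, 27, 9, 9, 3, 3, 1, 1, 1].
243 − 11 = 232 transpositions; sign(π) = (−1)^232 = +1.
The Jacobi symbol (79|243) = +1 (Zolotarev) agrees.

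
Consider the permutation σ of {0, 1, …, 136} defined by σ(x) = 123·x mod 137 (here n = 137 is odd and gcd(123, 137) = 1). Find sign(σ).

+1

Orbit of 50 under x↦123x: [50, 122, 73, 74, 60, 119, 115]… (length divides ord_137(123)).
The orbit structure of x ↦ 123x mod 137: 9 orbits of sizes [17, 17, 17, 17, 17, 17, 17, 17, 1].
137 − 9 = 128 transpositions; sign(π) = (−1)^128 = +1.
(123|137)_J = +1 (Zolotarev's lemma cross-check).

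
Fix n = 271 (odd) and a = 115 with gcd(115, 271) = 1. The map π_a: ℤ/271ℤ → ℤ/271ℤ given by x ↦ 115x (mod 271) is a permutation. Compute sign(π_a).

Start at x=60: 60 → 125 → 12 → 25 → 165 → 5 → 33 → … (one orbit).
π_115 has 6 disjoint cycles with lengths [54, 54, 54, 54, 54, 1] on {0,…,270}.
n − c = 271 − 6 = 265; sign = (−1)^265 = -1.
The Jacobi symbol (115|271) = -1 (Zolotarev) agrees.

-1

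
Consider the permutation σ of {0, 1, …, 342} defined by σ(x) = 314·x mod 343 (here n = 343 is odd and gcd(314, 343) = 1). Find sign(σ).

-1

Trace 314: π^k(314) = [314, 155, 307, 15, 251, 267, 146] for k=0..6.
Cycle type of π: 98×3 + 14×3 + 2×3 + 1; total 10 cycles.
10 cycles on 343: each ℓ→(−1)^(ℓ−1), product (−1)^333 = -1.
The Jacobi symbol (314|343) = -1 (Zolotarev) agrees.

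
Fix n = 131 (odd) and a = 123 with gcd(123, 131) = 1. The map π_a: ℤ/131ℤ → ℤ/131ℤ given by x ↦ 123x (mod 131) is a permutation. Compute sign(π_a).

+1

Trace 74: π^k(74) = [74, 63, 20, 102, 101, 109, 45] for k=0..6.
3 cycles of lengths [65, 65, 1].
n − c = 131 − 3 = 128; sign = (−1)^128 = +1.
Zolotarev: (123|131) = +1, matching the cycle-count sign.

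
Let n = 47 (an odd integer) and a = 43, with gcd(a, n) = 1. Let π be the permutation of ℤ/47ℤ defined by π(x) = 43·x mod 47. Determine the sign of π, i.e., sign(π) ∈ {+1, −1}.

Orbit of 26 under x↦43x: [26, 37, 40, 28, 29, 25, 41]… (length divides ord_47(43)).
Decompose π into cycles: lengths [46, 1] (2 cycles, including the fixed point 0).
47 − 2 = 45 transpositions; sign(π) = (−1)^45 = -1.
Via Zolotarev, sign(π_{43}) = (43|47) = -1.

-1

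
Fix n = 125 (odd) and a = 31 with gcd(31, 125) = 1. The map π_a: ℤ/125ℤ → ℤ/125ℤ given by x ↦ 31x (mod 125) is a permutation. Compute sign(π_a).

Orbit of 121 under x↦31x: [121, 1, 31, 86, 41, 21, 26]… (length divides ord_125(31)).
Decompose π into cycles: lengths [25, 25, 25, 25, 5, 5, 5, 5, 1, 1, 1, 1, 1] (13 cycles, including the fixed point 0).
13 cycles on 125: each ℓ→(−1)^(ℓ−1), product (−1)^112 = +1.
Zolotarev: (31|125) = +1, matching the cycle-count sign.

+1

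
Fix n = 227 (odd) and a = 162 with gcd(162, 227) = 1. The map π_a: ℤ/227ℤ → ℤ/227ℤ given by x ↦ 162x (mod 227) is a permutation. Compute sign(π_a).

-1

Start at x=221: 221 → 163 → 74 → 184 → 71 → 152 → 108 → … (one orbit).
Cycle type of π: 226 + 1; total 2 cycles.
With 2 cycles on 227 points, sign = (−1)^{227−2} = -1.
Via Zolotarev, sign(π_{162}) = (162|227) = -1.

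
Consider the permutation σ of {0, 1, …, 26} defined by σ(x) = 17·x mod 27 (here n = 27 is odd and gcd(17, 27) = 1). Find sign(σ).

-1

Start at x=8: 8 → 1 → 17 → 19 → 26 → 10 → 8 (one orbit).
Cycle type of π: 6×3 + 2×4 + 1; total 8 cycles.
8 cycles on 27: each ℓ→(−1)^(ℓ−1), product (−1)^19 = -1.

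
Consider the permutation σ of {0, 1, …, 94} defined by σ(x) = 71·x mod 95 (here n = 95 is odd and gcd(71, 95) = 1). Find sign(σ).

Orbit of 36 under x↦71x: [36, 86, 26, 41, 61, 56, 81]… (length divides ord_95(71)).
Cycle type of π: 18×5 + 1×5; total 10 cycles.
n − c = 95 − 10 = 85; sign = (−1)^85 = -1.
Via Zolotarev, sign(π_{71}) = (71|95) = -1.

-1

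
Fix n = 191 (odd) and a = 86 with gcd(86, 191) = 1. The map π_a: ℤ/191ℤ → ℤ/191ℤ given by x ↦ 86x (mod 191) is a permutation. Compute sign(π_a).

Start at x=92: 92 → 81 → 90 → 100 → 5 → 48 → 117 → … (one orbit).
π_86 has 3 disjoint cycles with lengths [95, 95, 1] on {0,…,190}.
191 − 3 = 188 transpositions; sign(π) = (−1)^188 = +1.
The Jacobi symbol (86|191) = +1 (Zolotarev) agrees.

+1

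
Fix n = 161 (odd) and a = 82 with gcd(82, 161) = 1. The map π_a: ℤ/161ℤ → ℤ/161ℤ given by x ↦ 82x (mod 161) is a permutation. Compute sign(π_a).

Trace 29: π^k(29) = [29, 124, 25, 118, 16, 24, 36] for k=0..6.
Cycle type of π: 66×2 + 11×2 + 6 + 1; total 6 cycles.
Σ(ℓ_i−1) = 161−6 = 155; sign = (−1)^155 = -1.
Via Zolotarev, sign(π_{82}) = (82|161) = -1.

-1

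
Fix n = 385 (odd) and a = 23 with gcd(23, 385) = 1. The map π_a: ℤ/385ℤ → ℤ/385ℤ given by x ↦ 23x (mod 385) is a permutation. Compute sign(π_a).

-1

Trace 309: π^k(309) = [309, 177, 221, 78, 254, 67, 1] for k=0..6.
Decompose π into cycles: lengths [12, 12, 12, 12, 12, 12, 12, 12, 12, 12, 12, 12, 12, 12, 12, 12, 12, 12, 12, 12, 12, 12, 4, 4, 4, 4, 4, 4, 4, 4, 4, 4, 4, 3, 3, 3, 3, 3, 3, 3, 3, 3, 3, 3, 3, 3, 3, 3, 3, 3, 3, 3, 3, 3, 3, 1, 1, 1, 1, 1, 1, 1, 1, 1, 1, 1] (66 cycles, including the fixed point 0).
385 − 66 = 319 transpositions; sign(π) = (−1)^319 = -1.
The Jacobi symbol (23|385) = -1 (Zolotarev) agrees.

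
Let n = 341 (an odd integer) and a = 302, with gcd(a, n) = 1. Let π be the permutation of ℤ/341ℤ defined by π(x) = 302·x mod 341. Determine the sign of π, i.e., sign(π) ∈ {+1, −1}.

Start at x=309: 309 → 225 → 91 → 202 → 306 → 1 → 302 → … (one orbit).
The orbit structure of x ↦ 302x mod 341: 36 orbits of sizes [10, 10, 10, 10, 10, 10, 10, 10, 10, 10, 10, 10, 10, 10, 10, 10, 10, 10, 10, 10, 10, 10, 10, 10, 10, 10, 10, 10, 10, 10, 10, 10, 10, 5, 5, 1].
Σ(ℓ_i−1) = 341−36 = 305; sign = (−1)^305 = -1.
Zolotarev: (302|341) = -1, matching the cycle-count sign.

-1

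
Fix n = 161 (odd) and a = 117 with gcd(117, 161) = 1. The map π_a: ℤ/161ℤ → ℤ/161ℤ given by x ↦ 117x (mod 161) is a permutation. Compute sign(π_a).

-1

Start at x=146: 146 → 16 → 101 → 64 → 82 → 95 → 6 → … (one orbit).
The orbit structure of x ↦ 117x mod 161: 6 orbits of sizes [66, 66, 11, 11, 6, 1].
sign(π) = (−1)^{n − #cycles} = (−1)^{161−6} = (−1)^155 = -1.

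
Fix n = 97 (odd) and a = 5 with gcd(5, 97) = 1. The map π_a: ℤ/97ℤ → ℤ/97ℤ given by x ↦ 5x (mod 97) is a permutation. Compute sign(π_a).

-1

Start at x=2: 2 → 10 → 50 → 56 → 86 → 42 → 16 → … (one orbit).
The orbit structure of x ↦ 5x mod 97: 2 orbits of sizes [96, 1].
sign(π) = (−1)^{n − #cycles} = (−1)^{97−2} = (−1)^95 = -1.
Check: (5/97) = -1 by Zolotarev.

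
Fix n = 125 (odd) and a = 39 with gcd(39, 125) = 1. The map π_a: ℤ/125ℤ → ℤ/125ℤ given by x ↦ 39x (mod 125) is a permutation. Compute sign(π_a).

Start at x=41: 41 → 99 → 111 → 79 → 81 → 34 → 76 → … (one orbit).
The orbit structure of x ↦ 39x mod 125: 7 orbits of sizes [50, 50, 10, 10, 2, 2, 1].
125 − 7 = 118 transpositions; sign(π) = (−1)^118 = +1.
Via Zolotarev, sign(π_{39}) = (39|125) = +1.

+1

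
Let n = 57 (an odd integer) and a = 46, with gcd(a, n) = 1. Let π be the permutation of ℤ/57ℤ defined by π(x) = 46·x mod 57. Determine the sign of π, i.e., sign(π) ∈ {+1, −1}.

Orbit of 46 under x↦46x: [46, 7, 37, 49, 31, 1]… (length divides ord_57(46)).
The orbit structure of x ↦ 46x mod 57: 12 orbits of sizes [6, 6, 6, 6, 6, 6, 6, 6, 6, 1, 1, 1].
With 12 cycles on 57 points, sign = (−1)^{57−12} = -1.

-1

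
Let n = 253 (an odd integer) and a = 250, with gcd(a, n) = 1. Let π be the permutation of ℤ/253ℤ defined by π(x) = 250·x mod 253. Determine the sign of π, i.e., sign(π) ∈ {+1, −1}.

Orbit of 100 under x↦250x: [100, 206, 141, 83, 4, 241, 36]… (length divides ord_253(250)).
The orbit structure of x ↦ 250x mod 253: 5 orbits of sizes [110, 110, 22, 10, 1].
5 cycles on 253: each ℓ→(−1)^(ℓ−1), product (−1)^248 = +1.

+1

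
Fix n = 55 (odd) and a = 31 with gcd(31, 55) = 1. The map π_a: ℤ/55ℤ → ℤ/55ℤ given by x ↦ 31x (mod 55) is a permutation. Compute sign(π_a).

Start at x=31: 31 → 26 → 36 → 16 → 1 → 31 (one orbit).
π_31 has 15 disjoint cycles with lengths [5, 5, 5, 5, 5, 5, 5, 5, 5, 5, 1, 1, 1, 1, 1] on {0,…,54}.
Σ(ℓ_i−1) = 55−15 = 40; sign = (−1)^40 = +1.
(31|55)_J = +1 (Zolotarev's lemma cross-check).

+1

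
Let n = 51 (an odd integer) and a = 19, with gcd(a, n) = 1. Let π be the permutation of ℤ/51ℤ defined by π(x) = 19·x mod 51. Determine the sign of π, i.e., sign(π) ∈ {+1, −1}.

Start at x=13: 13 → 43 → 1 → 19 → 4 → 25 → 16 → … (one orbit).
9 cycles of lengths [8, 8, 8, 8, 8, 8, 1, 1, 1].
With 9 cycles on 51 points, sign = (−1)^{51−9} = +1.

+1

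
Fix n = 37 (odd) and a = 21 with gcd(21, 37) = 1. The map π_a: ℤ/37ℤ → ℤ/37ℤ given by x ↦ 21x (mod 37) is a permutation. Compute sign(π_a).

+1

Trace 26: π^k(26) = [26, 28, 33, 27, 12, 30, 1] for k=0..6.
3 cycles of lengths [18, 18, 1].
With 3 cycles on 37 points, sign = (−1)^{37−3} = +1.
(21|37)_J = +1 (Zolotarev's lemma cross-check).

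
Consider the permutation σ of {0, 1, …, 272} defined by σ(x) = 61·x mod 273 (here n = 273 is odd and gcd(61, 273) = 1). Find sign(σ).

-1

Trace 118: π^k(118) = [118, 100, 94, 1, 61, 172] for k=0..5.
π_61 has 54 disjoint cycles with lengths [6, 6, 6, 6, 6, 6, 6, 6, 6, 6, 6, 6, 6, 6, 6, 6, 6, 6, 6, 6, 6, 6, 6, 6, 6, 6, 6, 6, 6, 6, 6, 6, 6, 6, 6, 6, 6, 6, 6, 3, 3, 3, 3, 3, 3, 3, 3, 3, 3, 3, 3, 1, 1, 1] on {0,…,272}.
Σ(ℓ_i−1) = 273−54 = 219; sign = (−1)^219 = -1.
Via Zolotarev, sign(π_{61}) = (61|273) = -1.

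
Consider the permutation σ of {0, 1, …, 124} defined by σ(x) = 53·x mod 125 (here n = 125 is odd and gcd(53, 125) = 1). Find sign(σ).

Start at x=118: 118 → 4 → 87 → 111 → 8 → 49 → 97 → … (one orbit).
Decompose π into cycles: lengths [100, 20, 4, 1] (4 cycles, including the fixed point 0).
sign(π) = (−1)^{n − #cycles} = (−1)^{125−4} = (−1)^121 = -1.

-1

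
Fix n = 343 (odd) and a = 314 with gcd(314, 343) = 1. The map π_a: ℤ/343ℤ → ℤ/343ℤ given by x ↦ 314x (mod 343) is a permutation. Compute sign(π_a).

Trace 118: π^k(118) = [118, 8, 111, 211, 55, 120, 293] for k=0..6.
Decompose π into cycles: lengths [98, 98, 98, 14, 14, 14, 2, 2, 2, 1] (10 cycles, including the fixed point 0).
Σ(ℓ_i−1) = 343−10 = 333; sign = (−1)^333 = -1.

-1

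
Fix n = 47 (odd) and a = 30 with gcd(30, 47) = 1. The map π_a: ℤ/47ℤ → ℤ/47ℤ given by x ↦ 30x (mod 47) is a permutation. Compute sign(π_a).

-1

Trace 33: π^k(33) = [33, 3, 43, 21, 19, 6, 39] for k=0..6.
Cycle lengths of π_30 on ℤ/47ℤ: [46, 1]; 2 cycles in total.
47 − 2 = 45 transpositions; sign(π) = (−1)^45 = -1.
Zolotarev: (30|47) = -1, matching the cycle-count sign.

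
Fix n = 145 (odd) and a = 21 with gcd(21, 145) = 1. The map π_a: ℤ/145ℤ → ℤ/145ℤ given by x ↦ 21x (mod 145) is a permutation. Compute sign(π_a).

-1

Trace 41: π^k(41) = [41, 136, 101, 91, 26, 111, 11] for k=0..6.
Decompose π into cycles: lengths [28, 28, 28, 28, 28, 1, 1, 1, 1, 1] (10 cycles, including the fixed point 0).
sign(π) = (−1)^{n − #cycles} = (−1)^{145−10} = (−1)^135 = -1.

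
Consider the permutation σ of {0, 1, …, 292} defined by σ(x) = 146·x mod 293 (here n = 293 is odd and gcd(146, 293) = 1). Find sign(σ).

Trace 59: π^k(59) = [59, 117, 88, 249, 22, 282, 152] for k=0..6.
Decompose π into cycles: lengths [292, 1] (2 cycles, including the fixed point 0).
Σ(ℓ_i−1) = 293−2 = 291; sign = (−1)^291 = -1.
Via Zolotarev, sign(π_{146}) = (146|293) = -1.

-1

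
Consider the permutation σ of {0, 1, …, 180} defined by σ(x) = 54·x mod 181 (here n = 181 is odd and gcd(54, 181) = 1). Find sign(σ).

-1

Orbit of 121 under x↦54x: [121, 18, 67, 179, 73, 141, 12]… (length divides ord_181(54)).
π_54 has 2 disjoint cycles with lengths [180, 1] on {0,…,180}.
181 − 2 = 179 transpositions; sign(π) = (−1)^179 = -1.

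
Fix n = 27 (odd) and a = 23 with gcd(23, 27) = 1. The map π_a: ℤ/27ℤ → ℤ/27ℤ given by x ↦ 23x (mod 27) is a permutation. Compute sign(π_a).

-1

Trace 20: π^k(20) = [20, 1, 23, 16, 17, 13, 2] for k=0..6.
4 cycles of lengths [18, 6, 2, 1].
4 cycles on 27: each ℓ→(−1)^(ℓ−1), product (−1)^23 = -1.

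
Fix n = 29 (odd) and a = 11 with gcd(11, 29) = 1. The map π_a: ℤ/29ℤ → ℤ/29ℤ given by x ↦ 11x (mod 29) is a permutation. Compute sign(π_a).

-1

Start at x=7: 7 → 19 → 6 → 8 → 1 → 11 → 5 → … (one orbit).
The orbit structure of x ↦ 11x mod 29: 2 orbits of sizes [28, 1].
sign(π) = (−1)^{n − #cycles} = (−1)^{29−2} = (−1)^27 = -1.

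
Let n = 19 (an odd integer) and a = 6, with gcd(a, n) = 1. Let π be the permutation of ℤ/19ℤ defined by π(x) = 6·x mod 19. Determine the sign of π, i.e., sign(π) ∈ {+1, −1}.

Start at x=9: 9 → 16 → 1 → 6 → 17 → 7 → 4 → … (one orbit).
The orbit structure of x ↦ 6x mod 19: 3 orbits of sizes [9, 9, 1].
Σ(ℓ_i−1) = 19−3 = 16; sign = (−1)^16 = +1.

+1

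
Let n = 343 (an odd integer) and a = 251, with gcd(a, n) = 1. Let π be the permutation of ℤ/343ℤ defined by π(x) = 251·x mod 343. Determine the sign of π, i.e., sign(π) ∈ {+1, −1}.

-1

Orbit of 8 under x↦251x: [8, 293, 141, 62, 127, 321, 309]… (length divides ord_343(251)).
Cycle type of π: 98×3 + 14×3 + 2×3 + 1; total 10 cycles.
343 − 10 = 333 transpositions; sign(π) = (−1)^333 = -1.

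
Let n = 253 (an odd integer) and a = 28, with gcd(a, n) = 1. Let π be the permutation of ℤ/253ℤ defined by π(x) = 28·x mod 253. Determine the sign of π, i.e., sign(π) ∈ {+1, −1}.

Start at x=104: 104 → 129 → 70 → 189 → 232 → 171 → 234 → … (one orbit).
The orbit structure of x ↦ 28x mod 253: 5 orbits of sizes [110, 110, 22, 10, 1].
sign(π) = (−1)^{n − #cycles} = (−1)^{253−5} = (−1)^248 = +1.
Via Zolotarev, sign(π_{28}) = (28|253) = +1.

+1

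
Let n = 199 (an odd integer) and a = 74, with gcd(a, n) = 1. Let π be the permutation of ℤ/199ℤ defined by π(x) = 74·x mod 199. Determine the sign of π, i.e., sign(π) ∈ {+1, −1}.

Start at x=18: 18 → 138 → 63 → 85 → 121 → 198 → 125 → … (one orbit).
10 cycles of lengths [22, 22, 22, 22, 22, 22, 22, 22, 22, 1].
n − c = 199 − 10 = 189; sign = (−1)^189 = -1.
Via Zolotarev, sign(π_{74}) = (74|199) = -1.

-1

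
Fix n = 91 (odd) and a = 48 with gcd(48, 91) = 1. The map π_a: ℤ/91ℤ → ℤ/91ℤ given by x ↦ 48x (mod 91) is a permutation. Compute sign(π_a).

-1

Trace 55: π^k(55) = [55, 1, 48, 29, 27, 22] for k=0..5.
20 cycles of lengths [6, 6, 6, 6, 6, 6, 6, 6, 6, 6, 6, 6, 3, 3, 3, 3, 2, 2, 2, 1].
20 cycles on 91: each ℓ→(−1)^(ℓ−1), product (−1)^71 = -1.
(48|91)_J = -1 (Zolotarev's lemma cross-check).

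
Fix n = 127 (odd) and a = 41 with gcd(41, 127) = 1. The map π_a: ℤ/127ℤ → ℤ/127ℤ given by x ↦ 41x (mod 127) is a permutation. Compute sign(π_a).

+1

Orbit of 26 under x↦41x: [26, 50, 18, 103, 32, 42, 71]… (length divides ord_127(41)).
The orbit structure of x ↦ 41x mod 127: 3 orbits of sizes [63, 63, 1].
sign(π) = (−1)^{n − #cycles} = (−1)^{127−3} = (−1)^124 = +1.
(41|127)_J = +1 (Zolotarev's lemma cross-check).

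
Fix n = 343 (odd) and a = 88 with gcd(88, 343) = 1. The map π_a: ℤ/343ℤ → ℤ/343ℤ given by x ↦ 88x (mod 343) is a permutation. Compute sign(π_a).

+1

Start at x=36: 36 → 81 → 268 → 260 → 242 → 30 → 239 → … (one orbit).
7 cycles of lengths [147, 147, 21, 21, 3, 3, 1].
sign(π) = (−1)^{n − #cycles} = (−1)^{343−7} = (−1)^336 = +1.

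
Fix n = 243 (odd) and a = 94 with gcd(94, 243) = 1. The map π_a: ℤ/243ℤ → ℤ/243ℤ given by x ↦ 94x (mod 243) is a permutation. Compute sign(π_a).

+1

Orbit of 76 under x↦94x: [76, 97, 127, 31, 241, 55, 67]… (length divides ord_243(94)).
π_94 has 11 disjoint cycles with lengths [81, 81, 27, 27, 9, 9, 3, 3, 1, 1, 1] on {0,…,242}.
With 11 cycles on 243 points, sign = (−1)^{243−11} = +1.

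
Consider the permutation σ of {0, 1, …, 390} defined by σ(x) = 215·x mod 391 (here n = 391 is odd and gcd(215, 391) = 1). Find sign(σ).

-1

Trace 324: π^k(324) = [324, 62, 36, 311, 4, 78, 348] for k=0..6.
Decompose π into cycles: lengths [176, 176, 16, 11, 11, 1] (6 cycles, including the fixed point 0).
Σ(ℓ_i−1) = 391−6 = 385; sign = (−1)^385 = -1.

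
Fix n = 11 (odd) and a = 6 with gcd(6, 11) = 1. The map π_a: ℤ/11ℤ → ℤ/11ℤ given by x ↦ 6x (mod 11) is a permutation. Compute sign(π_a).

-1

Start at x=7: 7 → 9 → 10 → 5 → 8 → 4 → 2 → … (one orbit).
Decompose π into cycles: lengths [10, 1] (2 cycles, including the fixed point 0).
sign(π) = (−1)^{n − #cycles} = (−1)^{11−2} = (−1)^9 = -1.
(6|11)_J = -1 (Zolotarev's lemma cross-check).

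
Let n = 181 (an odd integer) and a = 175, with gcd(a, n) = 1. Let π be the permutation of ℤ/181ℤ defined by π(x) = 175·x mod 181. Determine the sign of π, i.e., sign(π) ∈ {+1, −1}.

Start at x=175: 175 → 36 → 146 → 29 → 7 → 139 → 71 → … (one orbit).
π_175 has 4 disjoint cycles with lengths [60, 60, 60, 1] on {0,…,180}.
181 − 4 = 177 transpositions; sign(π) = (−1)^177 = -1.

-1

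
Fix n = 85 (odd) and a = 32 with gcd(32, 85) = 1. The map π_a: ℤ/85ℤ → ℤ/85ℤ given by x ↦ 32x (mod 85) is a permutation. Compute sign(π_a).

Start at x=2: 2 → 64 → 8 → 1 → 32 → 4 → 43 → … (one orbit).
Cycle type of π: 8×10 + 4 + 1; total 12 cycles.
85 − 12 = 73 transpositions; sign(π) = (−1)^73 = -1.
Check: (32/85) = -1 by Zolotarev.

-1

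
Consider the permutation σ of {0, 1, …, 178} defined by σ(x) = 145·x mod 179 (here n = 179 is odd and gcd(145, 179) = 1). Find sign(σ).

Trace 9: π^k(9) = [9, 52, 22, 147, 14, 61, 74] for k=0..6.
Decompose π into cycles: lengths [89, 89, 1] (3 cycles, including the fixed point 0).
sign(π) = (−1)^{n − #cycles} = (−1)^{179−3} = (−1)^176 = +1.
The Jacobi symbol (145|179) = +1 (Zolotarev) agrees.

+1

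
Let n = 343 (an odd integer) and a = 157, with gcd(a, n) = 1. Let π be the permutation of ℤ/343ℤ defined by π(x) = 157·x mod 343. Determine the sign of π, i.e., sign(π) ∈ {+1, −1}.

Trace 299: π^k(299) = [299, 295, 10, 198, 216, 298, 138] for k=0..6.
Cycle lengths of π_157 on ℤ/343ℤ: [294, 42, 6, 1]; 4 cycles in total.
343 − 4 = 339 transpositions; sign(π) = (−1)^339 = -1.

-1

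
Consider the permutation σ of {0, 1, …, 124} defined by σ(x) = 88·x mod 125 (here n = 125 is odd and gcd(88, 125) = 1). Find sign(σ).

-1

Orbit of 102 under x↦88x: [102, 101, 13, 19, 47, 11, 93]… (length divides ord_125(88)).
Cycle type of π: 100 + 20 + 4 + 1; total 4 cycles.
4 cycles on 125: each ℓ→(−1)^(ℓ−1), product (−1)^121 = -1.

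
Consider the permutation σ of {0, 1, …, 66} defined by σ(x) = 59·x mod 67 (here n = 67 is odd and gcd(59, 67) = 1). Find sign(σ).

+1

Orbit of 9 under x↦59x: [9, 62, 40, 15, 14, 22, 25]… (length divides ord_67(59)).
Decompose π into cycles: lengths [11, 11, 11, 11, 11, 11, 1] (7 cycles, including the fixed point 0).
sign(π) = (−1)^{n − #cycles} = (−1)^{67−7} = (−1)^60 = +1.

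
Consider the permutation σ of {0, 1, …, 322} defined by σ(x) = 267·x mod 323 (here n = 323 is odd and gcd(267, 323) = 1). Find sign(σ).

Start at x=20: 20 → 172 → 58 → 305 → 39 → 77 → 210 → … (one orbit).
Cycle type of π: 16×19 + 1×19; total 38 cycles.
With 38 cycles on 323 points, sign = (−1)^{323−38} = -1.
The Jacobi symbol (267|323) = -1 (Zolotarev) agrees.

-1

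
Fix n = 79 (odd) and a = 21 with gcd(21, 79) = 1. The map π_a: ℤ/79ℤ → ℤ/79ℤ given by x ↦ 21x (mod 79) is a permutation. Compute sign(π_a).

+1

Trace 8: π^k(8) = [8, 10, 52, 65, 22, 67, 64] for k=0..6.
The orbit structure of x ↦ 21x mod 79: 7 orbits of sizes [13, 13, 13, 13, 13, 13, 1].
sign(π) = (−1)^{n − #cycles} = (−1)^{79−7} = (−1)^72 = +1.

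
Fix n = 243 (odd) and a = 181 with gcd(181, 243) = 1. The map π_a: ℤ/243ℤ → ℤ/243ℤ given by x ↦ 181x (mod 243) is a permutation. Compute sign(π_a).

+1

Start at x=181: 181 → 199 → 55 → 235 → 10 → 109 → 46 → … (one orbit).
Cycle type of π: 27×6 + 9×6 + 3×6 + 1×9; total 27 cycles.
243 − 27 = 216 transpositions; sign(π) = (−1)^216 = +1.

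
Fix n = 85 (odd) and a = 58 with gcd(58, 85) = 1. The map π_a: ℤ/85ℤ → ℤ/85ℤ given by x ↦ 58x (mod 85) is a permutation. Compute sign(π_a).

+1

Trace 82: π^k(82) = [82, 81, 23, 59, 22, 1, 58] for k=0..6.
π_58 has 7 disjoint cycles with lengths [16, 16, 16, 16, 16, 4, 1] on {0,…,84}.
n − c = 85 − 7 = 78; sign = (−1)^78 = +1.
Via Zolotarev, sign(π_{58}) = (58|85) = +1.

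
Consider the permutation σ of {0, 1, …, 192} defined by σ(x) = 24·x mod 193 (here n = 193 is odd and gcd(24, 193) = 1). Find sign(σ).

Trace 126: π^k(126) = [126, 129, 8, 192, 169, 3, 72] for k=0..6.
The orbit structure of x ↦ 24x mod 193: 7 orbits of sizes [32, 32, 32, 32, 32, 32, 1].
7 cycles on 193: each ℓ→(−1)^(ℓ−1), product (−1)^186 = +1.

+1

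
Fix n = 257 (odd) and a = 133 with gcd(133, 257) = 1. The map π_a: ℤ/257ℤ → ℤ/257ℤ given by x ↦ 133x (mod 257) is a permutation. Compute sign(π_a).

+1

Start at x=244: 244 → 70 → 58 → 4 → 18 → 81 → 236 → … (one orbit).
π_133 has 3 disjoint cycles with lengths [128, 128, 1] on {0,…,256}.
3 cycles on 257: each ℓ→(−1)^(ℓ−1), product (−1)^254 = +1.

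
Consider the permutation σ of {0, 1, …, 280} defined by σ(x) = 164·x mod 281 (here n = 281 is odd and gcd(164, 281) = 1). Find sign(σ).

Start at x=54: 54 → 145 → 176 → 202 → 251 → 138 → 152 → … (one orbit).
π_164 has 2 disjoint cycles with lengths [280, 1] on {0,…,280}.
With 2 cycles on 281 points, sign = (−1)^{281−2} = -1.
Check: (164/281) = -1 by Zolotarev.

-1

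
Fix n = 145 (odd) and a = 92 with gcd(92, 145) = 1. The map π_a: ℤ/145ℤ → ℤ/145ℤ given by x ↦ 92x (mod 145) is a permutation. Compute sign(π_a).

-1

Start at x=94: 94 → 93 → 1 → 92 → 54 → 38 → 16 → … (one orbit).
π_92 has 8 disjoint cycles with lengths [28, 28, 28, 28, 14, 14, 4, 1] on {0,…,144}.
sign(π) = (−1)^{n − #cycles} = (−1)^{145−8} = (−1)^137 = -1.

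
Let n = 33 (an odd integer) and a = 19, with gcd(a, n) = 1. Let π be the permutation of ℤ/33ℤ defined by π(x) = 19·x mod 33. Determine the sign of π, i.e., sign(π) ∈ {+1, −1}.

-1

Orbit of 10 under x↦19x: [10, 25, 13, 16, 7, 1, 19]… (length divides ord_33(19)).
Cycle lengths of π_19 on ℤ/33ℤ: [10, 10, 10, 1, 1, 1]; 6 cycles in total.
With 6 cycles on 33 points, sign = (−1)^{33−6} = -1.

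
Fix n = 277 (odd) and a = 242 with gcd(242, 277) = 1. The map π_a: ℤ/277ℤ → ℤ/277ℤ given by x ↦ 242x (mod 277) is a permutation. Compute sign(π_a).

Trace 116: π^k(116) = [116, 95, 276, 35, 160, 217, 161] for k=0..6.
The orbit structure of x ↦ 242x mod 277: 24 orbits of sizes [12, 12, 12, 12, 12, 12, 12, 12, 12, 12, 12, 12, 12, 12, 12, 12, 12, 12, 12, 12, 12, 12, 12, 1].
277 − 24 = 253 transpositions; sign(π) = (−1)^253 = -1.
Zolotarev: (242|277) = -1, matching the cycle-count sign.

-1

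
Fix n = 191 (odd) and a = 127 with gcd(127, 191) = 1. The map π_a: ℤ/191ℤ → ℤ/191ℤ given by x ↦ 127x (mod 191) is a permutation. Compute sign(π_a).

-1

Start at x=86: 86 → 35 → 52 → 110 → 27 → 182 → 3 → … (one orbit).
Cycle type of π: 190 + 1; total 2 cycles.
n − c = 191 − 2 = 189; sign = (−1)^189 = -1.
Zolotarev: (127|191) = -1, matching the cycle-count sign.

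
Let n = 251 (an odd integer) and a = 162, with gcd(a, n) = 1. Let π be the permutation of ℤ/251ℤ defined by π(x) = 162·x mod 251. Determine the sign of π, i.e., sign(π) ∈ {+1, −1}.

Orbit of 117 under x↦162x: [117, 129, 65, 239, 64, 77, 175]… (length divides ord_251(162)).
The orbit structure of x ↦ 162x mod 251: 2 orbits of sizes [250, 1].
2 cycles on 251: each ℓ→(−1)^(ℓ−1), product (−1)^249 = -1.
The Jacobi symbol (162|251) = -1 (Zolotarev) agrees.

-1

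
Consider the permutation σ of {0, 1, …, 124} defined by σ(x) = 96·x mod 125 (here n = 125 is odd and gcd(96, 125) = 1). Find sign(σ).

+1

Orbit of 46 under x↦96x: [46, 41, 61, 106, 51, 21, 16]… (length divides ord_125(96)).
Cycle type of π: 25×4 + 5×4 + 1×5; total 13 cycles.
Σ(ℓ_i−1) = 125−13 = 112; sign = (−1)^112 = +1.
Zolotarev: (96|125) = +1, matching the cycle-count sign.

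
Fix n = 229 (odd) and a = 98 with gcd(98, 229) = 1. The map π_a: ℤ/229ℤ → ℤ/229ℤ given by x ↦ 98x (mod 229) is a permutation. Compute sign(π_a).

-1

Start at x=151: 151 → 142 → 176 → 73 → 55 → 123 → 146 → … (one orbit).
2 cycles of lengths [228, 1].
229 − 2 = 227 transpositions; sign(π) = (−1)^227 = -1.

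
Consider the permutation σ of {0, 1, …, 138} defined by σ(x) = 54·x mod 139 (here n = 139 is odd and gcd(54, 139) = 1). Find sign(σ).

Orbit of 78 under x↦54x: [78, 42, 44, 13, 7, 100, 118]… (length divides ord_139(54)).
π_54 has 3 disjoint cycles with lengths [69, 69, 1] on {0,…,138}.
3 cycles on 139: each ℓ→(−1)^(ℓ−1), product (−1)^136 = +1.
Zolotarev: (54|139) = +1, matching the cycle-count sign.

+1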